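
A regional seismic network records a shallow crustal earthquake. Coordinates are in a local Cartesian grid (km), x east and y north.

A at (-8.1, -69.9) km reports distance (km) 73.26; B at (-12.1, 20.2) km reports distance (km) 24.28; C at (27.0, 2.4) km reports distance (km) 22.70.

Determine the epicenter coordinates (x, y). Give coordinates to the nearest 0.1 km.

(4.3, 2.3)

Circle about each station: (x + 8.1)² + (y + 69.9)² = 73.26²; (x + 12.1)² + (y − 20.2)² = 24.28²; (x − 27.0)² + (y − 2.4)² = 22.70².
Subtracting pairs of circle equations eliminates x²+y² and gives linear equations (the radical axes):
-8.0 x + 180.2 y = 380.34
70.2 x + 144.6 y = 634.88
Solving the 2×2 system: x ≈ 4.3, y ≈ 2.3 km.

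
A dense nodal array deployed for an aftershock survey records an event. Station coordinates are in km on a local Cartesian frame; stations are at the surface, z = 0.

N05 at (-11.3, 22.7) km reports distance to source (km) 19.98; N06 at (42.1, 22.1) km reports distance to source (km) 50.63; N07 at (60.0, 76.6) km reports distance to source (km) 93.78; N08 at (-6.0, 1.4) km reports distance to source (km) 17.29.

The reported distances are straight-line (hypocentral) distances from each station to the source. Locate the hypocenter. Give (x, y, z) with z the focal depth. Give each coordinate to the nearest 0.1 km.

Each station gives a sphere (x−x_i)² + (y−y_i)² + z² = d_i² (stations at z=0).
Subtracting the N05 sphere from N06 and N07: z² cancels, leaving linear equations in x and y:
106.8 x − 1.2 y = -546.36
142.6 x + 107.8 y = 429.09
Solving: x ≈ -4.997, y ≈ 10.590 km (keep extra digits for the depth step; rounded: -5.0, 10.6).
Then from the N05 sphere: z² = 19.98² − (x + 11.3)² − (y − 22.7)² with x = -4.997, y = 10.590, so z ≈ 14.588 ≈ 14.6 km.

(-5.0, 10.6, 14.6)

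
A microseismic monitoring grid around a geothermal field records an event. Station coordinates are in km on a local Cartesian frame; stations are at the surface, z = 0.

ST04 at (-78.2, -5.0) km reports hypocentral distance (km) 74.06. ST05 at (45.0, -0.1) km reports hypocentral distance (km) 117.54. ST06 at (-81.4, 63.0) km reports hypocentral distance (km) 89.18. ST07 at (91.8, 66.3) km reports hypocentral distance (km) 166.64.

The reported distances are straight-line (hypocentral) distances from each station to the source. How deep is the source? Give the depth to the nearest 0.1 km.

depth ≈ 66.7 km

Each station gives a sphere (x−x_i)² + (y−y_i)² + z² = d_i² (stations at z=0).
Subtracting the ST04 sphere from ST05 and ST06: z² cancels, leaving linear equations in x and y:
246.4 x + 9.8 y = -12446.00
-6.4 x + 136.0 y = 1986.53
Solving: x ≈ -50.997, y ≈ 12.207 km (keep extra digits for the depth step; rounded: -51.0, 12.2).
Then from the ST04 sphere: z² = 74.06² − (x + 78.2)² − (y + 5.0)² with x = -50.997, y = 12.207, so z ≈ 66.699 ≈ 66.7 km.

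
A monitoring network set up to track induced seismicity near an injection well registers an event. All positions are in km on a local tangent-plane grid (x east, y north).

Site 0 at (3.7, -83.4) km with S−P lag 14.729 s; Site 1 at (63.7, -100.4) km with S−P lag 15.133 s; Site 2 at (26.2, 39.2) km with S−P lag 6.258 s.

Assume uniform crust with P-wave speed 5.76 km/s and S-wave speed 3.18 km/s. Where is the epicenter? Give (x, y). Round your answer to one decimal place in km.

x ≈ 56.6 km, y ≈ 6.8 km

Distance from S−P lag: d = Δt · v_P v_S / (v_P − v_S) = Δt · (5.76·3.18)/(5.76−3.18) ≈ 7.0995·Δt.
So d_Site 0 = 104.57, d_Site 1 = 107.44, d_Site 2 = 44.43 km.
Circle about each station: (x − 3.7)² + (y + 83.4)² = 104.57²; (x − 63.7)² + (y + 100.4)² = 107.44²; (x − 26.2)² + (y − 39.2)² = 44.43².
Subtracting the Site 0 equation from the Site 1 and Site 2 equations removes the quadratic terms:
120.0 x − 34.0 y = 6560.13
45.0 x + 245.2 y = 4214.69
Solving the 2×2 system: x ≈ 56.6, y ≈ 6.8 km.
Check against Site 0 (with the unrounded x, y): √((x − 3.7)²+(y + 83.4)²) = 104.57 ≈ 104.57 km. ✓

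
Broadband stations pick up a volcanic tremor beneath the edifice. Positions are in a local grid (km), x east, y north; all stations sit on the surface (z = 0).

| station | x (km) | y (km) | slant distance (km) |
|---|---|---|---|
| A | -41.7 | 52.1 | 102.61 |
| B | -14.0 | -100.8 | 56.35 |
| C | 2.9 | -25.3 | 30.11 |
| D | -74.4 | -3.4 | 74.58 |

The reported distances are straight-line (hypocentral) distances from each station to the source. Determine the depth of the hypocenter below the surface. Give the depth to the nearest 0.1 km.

Each station gives a sphere (x−x_i)² + (y−y_i)² + z² = d_i² (stations at z=0).
Subtracting the A sphere from B and C: z² cancels, leaving linear equations in x and y:
55.4 x − 305.8 y = 13256.83
89.2 x − 154.8 y = 5817.40
Solving: x ≈ -14.608, y ≈ -45.998 km (keep extra digits for the depth step; rounded: -14.6, -46.0).
Then from the A sphere: z² = 102.61² − (x + 41.7)² − (y − 52.1)² with x = -14.608, y = -45.998, so z ≈ 13.100 ≈ 13.1 km.

depth ≈ 13.1 km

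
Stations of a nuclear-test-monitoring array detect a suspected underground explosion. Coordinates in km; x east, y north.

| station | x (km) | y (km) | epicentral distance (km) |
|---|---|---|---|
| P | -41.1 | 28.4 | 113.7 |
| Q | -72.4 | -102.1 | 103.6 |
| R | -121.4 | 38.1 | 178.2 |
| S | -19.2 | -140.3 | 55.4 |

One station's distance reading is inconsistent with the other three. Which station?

Solve using three stations at a time. Using P, Q, R (subtract circle equations pairwise → linear system) gives (x, y) ≈ (24.2, -64.7).
Distances from that point to each station vs reported:
  P: calculated 113.7 vs reported 113.7 → residual 0.0 km
  Q: calculated 103.6 vs reported 103.6 → residual 0.0 km
  R: calculated 178.2 vs reported 178.2 → residual 0.0 km
  S: calculated 87.2 vs reported 55.4 → residual 31.8 km
P, Q, R are mutually consistent (residuals ≈ 0); S is off by 31.8 km.

S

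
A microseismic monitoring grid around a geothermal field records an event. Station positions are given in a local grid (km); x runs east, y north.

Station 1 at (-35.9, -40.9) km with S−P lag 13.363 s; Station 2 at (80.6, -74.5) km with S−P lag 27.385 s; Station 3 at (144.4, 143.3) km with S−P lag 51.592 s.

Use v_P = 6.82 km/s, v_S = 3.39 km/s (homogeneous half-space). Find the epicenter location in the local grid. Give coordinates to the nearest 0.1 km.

Distance from S−P lag: d = Δt · v_P v_S / (v_P − v_S) = Δt · (6.82·3.39)/(6.82−3.39) ≈ 6.7405·Δt.
So d_Station 1 = 90.07, d_Station 2 = 184.59, d_Station 3 = 347.75 km.
Circle about each station: (x + 35.9)² + (y + 40.9)² = 90.07²; (x − 80.6)² + (y + 74.5)² = 184.59²; (x − 144.4)² + (y − 143.3)² = 347.75².
Subtracting pairs of circle equations eliminates x²+y² and gives linear equations (the radical axes):
233.0 x − 67.2 y = -16875.87
360.6 x + 368.4 y = -74392.83
Solving the 2×2 system: x ≈ -101.9, y ≈ -102.2 km.

-101.9 km east, -102.2 km north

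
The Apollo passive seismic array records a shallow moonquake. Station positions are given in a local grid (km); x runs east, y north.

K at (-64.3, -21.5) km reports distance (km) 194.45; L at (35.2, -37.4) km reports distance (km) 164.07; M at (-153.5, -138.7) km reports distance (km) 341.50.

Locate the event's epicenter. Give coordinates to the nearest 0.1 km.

64.7 km east, 124.0 km north

Circle about each station: (x + 64.3)² + (y + 21.5)² = 194.45²; (x − 35.2)² + (y + 37.4)² = 164.07²; (x + 153.5)² + (y + 138.7)² = 341.50².
Subtracting the K equation from the L and M equations removes the quadratic terms:
199.0 x − 31.8 y = 8932.90
-178.4 x − 234.4 y = -40608.25
Solving the 2×2 system: x ≈ 64.7, y ≈ 124.0 km.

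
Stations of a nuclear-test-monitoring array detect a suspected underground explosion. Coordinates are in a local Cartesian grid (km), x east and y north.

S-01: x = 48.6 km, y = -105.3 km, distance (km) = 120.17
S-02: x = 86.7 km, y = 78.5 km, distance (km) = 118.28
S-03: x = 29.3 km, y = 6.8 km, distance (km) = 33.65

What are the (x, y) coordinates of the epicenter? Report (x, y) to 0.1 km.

x ≈ -4.1 km, y ≈ 2.7 km

Circle about each station: (x − 48.6)² + (y + 105.3)² = 120.17²; (x − 86.7)² + (y − 78.5)² = 118.28²; (x − 29.3)² + (y − 6.8)² = 33.65².
Subtracting pairs of circle equations eliminates x²+y² and gives linear equations (the radical axes):
76.2 x + 367.6 y = 679.76
-38.6 x + 224.2 y = 763.19
Solving the 2×2 system: x ≈ -4.1, y ≈ 2.7 km.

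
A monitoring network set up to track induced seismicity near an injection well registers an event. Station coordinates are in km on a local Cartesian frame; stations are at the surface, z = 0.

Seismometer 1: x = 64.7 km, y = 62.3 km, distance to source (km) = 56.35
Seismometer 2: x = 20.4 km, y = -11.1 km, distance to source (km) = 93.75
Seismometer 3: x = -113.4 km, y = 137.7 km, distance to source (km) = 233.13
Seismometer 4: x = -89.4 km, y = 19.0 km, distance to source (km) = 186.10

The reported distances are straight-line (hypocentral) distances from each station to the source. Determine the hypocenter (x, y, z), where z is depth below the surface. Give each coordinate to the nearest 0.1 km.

x ≈ 91.5 km, y ≈ 34.3 km, depth ≈ 40.9 km

Each station gives a sphere (x−x_i)² + (y−y_i)² + z² = d_i² (stations at z=0).
Subtracting the Seismometer 1 sphere from Seismometer 2 and Seismometer 3: z² cancels, leaving linear equations in x and y:
-88.6 x − 146.8 y = -13141.75
-356.2 x + 150.8 y = -27420.80
Solving: x ≈ 91.501, y ≈ 34.297 km (keep extra digits for the depth step; rounded: 91.5, 34.3).
Then from the Seismometer 1 sphere: z² = 56.35² − (x − 64.7)² − (y − 62.3)² with x = 91.501, y = 34.297, so z ≈ 40.901 ≈ 40.9 km.
Check against Seismometer 4 (with the unrounded solution): distance 186.10 ≈ 186.10 km. ✓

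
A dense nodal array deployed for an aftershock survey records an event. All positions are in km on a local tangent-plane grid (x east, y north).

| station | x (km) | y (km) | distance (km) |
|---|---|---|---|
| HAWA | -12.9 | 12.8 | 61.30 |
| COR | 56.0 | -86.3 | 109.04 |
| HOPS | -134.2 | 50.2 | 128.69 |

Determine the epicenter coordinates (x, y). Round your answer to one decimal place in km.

Circle about each station: (x + 12.9)² + (y − 12.8)² = 61.30²; (x − 56.0)² + (y + 86.3)² = 109.04²; (x + 134.2)² + (y − 50.2)² = 128.69².
Subtracting the HAWA equation from the COR and HOPS equations removes the quadratic terms:
137.8 x − 198.2 y = 2121.41
-242.6 x + 74.8 y = 7396.00
Solving the 2×2 system: x ≈ -43.0, y ≈ -40.6 km.

(-43.0, -40.6)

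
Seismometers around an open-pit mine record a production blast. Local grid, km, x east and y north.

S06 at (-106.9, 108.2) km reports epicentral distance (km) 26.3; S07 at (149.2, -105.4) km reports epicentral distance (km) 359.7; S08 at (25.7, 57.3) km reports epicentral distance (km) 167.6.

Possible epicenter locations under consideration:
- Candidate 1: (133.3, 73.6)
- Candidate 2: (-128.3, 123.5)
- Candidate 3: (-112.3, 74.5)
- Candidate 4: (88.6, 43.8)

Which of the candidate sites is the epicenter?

For each candidate, compare |candidate − station| to the reported distance:
Candidate 1: residuals S06 216.4, S07 180.0, S08 58.8 → max 216.4 km
Candidate 2: residuals S06 0.0, S07 0.0, S08 0.0 → max 0.0 km
Candidate 3: residuals S06 7.8, S07 42.3, S08 28.5 → max 42.3 km
Candidate 4: residuals S06 179.5, S07 198.7, S08 103.3 → max 198.7 km
Only Candidate 2 has all residuals ≈ 0.

Candidate 2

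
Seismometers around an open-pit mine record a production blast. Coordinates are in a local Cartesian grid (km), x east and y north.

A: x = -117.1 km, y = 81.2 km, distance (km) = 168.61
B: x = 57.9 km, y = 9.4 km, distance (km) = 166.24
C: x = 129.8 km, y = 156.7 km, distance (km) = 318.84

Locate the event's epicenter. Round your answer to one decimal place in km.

Circle about each station: (x + 117.1)² + (y − 81.2)² = 168.61²; (x − 57.9)² + (y − 9.4)² = 166.24²; (x − 129.8)² + (y − 156.7)² = 318.84².
Subtracting pairs of circle equations eliminates x²+y² and gives linear equations (the radical axes):
350.0 x − 143.6 y = -16071.49
493.8 x + 151.0 y = -52132.53
Solving the 2×2 system: x ≈ -80.1, y ≈ -83.3 km.

(-80.1, -83.3)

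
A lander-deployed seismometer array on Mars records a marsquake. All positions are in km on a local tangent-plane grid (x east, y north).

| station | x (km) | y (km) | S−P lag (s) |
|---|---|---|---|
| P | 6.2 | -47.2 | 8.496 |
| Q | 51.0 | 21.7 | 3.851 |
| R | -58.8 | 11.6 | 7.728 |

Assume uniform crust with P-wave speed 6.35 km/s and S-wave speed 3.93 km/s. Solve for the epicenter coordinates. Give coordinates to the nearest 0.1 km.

x ≈ 15.7 km, y ≈ 39.9 km

Distance from S−P lag: d = Δt · v_P v_S / (v_P − v_S) = Δt · (6.35·3.93)/(6.35−3.93) ≈ 10.3122·Δt.
So d_P = 87.61, d_Q = 39.71, d_R = 79.69 km.
Circle about each station: (x − 6.2)² + (y + 47.2)² = 87.61²; (x − 51.0)² + (y − 21.7)² = 39.71²; (x + 58.8)² + (y − 11.6)² = 79.69².
Subtracting the P equation from the Q and R equations removes the quadratic terms:
89.6 x + 137.8 y = 6904.24
-130.0 x + 117.6 y = 2650.74
Solving the 2×2 system: x ≈ 15.7, y ≈ 39.9 km.
Check against P (with the unrounded x, y): √((x − 6.2)²+(y + 47.2)²) = 87.61 ≈ 87.61 km. ✓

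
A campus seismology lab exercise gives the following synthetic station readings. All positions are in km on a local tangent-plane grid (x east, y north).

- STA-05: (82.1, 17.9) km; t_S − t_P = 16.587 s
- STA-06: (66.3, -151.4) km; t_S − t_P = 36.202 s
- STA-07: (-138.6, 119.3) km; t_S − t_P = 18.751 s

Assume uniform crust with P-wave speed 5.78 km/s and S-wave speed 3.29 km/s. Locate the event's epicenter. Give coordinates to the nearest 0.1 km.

Distance from S−P lag: d = Δt · v_P v_S / (v_P − v_S) = Δt · (5.78·3.29)/(5.78−3.29) ≈ 7.6370·Δt.
So d_STA-05 = 126.68, d_STA-06 = 276.48, d_STA-07 = 143.20 km.
Circle about each station: (x − 82.1)² + (y − 17.9)² = 126.68²; (x − 66.3)² + (y + 151.4)² = 276.48²; (x + 138.6)² + (y − 119.3)² = 143.20².
Subtracting pairs of circle equations eliminates x²+y² and gives linear equations (the radical axes):
-31.6 x − 338.6 y = -40136.54
-441.4 x + 202.8 y = 21923.21
Solving the 2×2 system: x ≈ 4.6, y ≈ 118.1 km.
Check against STA-05 (with the unrounded x, y): √((x − 82.1)²+(y − 17.9)²) = 126.68 ≈ 126.68 km. ✓

(4.6, 118.1)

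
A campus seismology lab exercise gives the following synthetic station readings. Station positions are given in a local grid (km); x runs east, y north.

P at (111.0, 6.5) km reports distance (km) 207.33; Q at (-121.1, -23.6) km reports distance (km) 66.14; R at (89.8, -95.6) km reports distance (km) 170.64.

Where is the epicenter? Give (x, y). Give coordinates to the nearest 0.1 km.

x ≈ -79.6 km, y ≈ -75.1 km

Circle about each station: (x − 111.0)² + (y − 6.5)² = 207.33²; (x + 121.1)² + (y + 23.6)² = 66.14²; (x − 89.8)² + (y + 95.6)² = 170.64².
Subtracting the P equation from the Q and R equations removes the quadratic terms:
-464.2 x − 60.2 y = 41470.15
-42.4 x − 204.2 y = 18707.87
Solving the 2×2 system: x ≈ -79.6, y ≈ -75.1 km.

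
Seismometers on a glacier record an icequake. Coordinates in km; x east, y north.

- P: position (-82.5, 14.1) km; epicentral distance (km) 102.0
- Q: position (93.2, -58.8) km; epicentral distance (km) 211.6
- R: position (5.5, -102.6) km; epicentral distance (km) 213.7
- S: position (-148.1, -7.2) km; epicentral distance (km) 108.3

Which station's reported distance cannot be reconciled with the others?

Solve using three stations at a time. Using P, Q, R (subtract circle equations pairwise → linear system) gives (x, y) ≈ (-39.0, 106.4).
Distances from that point to each station vs reported:
  P: calculated 102.1 vs reported 102.0 → residual 0.1 km
  Q: calculated 211.6 vs reported 211.6 → residual 0.0 km
  R: calculated 213.7 vs reported 213.7 → residual 0.0 km
  S: calculated 157.5 vs reported 108.3 → residual 49.2 km
P, Q, R are mutually consistent (residuals ≈ 0); S is off by 49.2 km.

S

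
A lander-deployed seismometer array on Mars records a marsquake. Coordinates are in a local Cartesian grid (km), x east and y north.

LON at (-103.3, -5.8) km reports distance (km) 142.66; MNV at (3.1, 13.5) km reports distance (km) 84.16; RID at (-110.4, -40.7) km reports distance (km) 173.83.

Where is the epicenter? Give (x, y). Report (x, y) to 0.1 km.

Circle about each station: (x + 103.3)² + (y + 5.8)² = 142.66²; (x − 3.1)² + (y − 13.5)² = 84.16²; (x + 110.4)² + (y + 40.7)² = 173.83².
Subtracting the LON equation from the MNV and RID equations removes the quadratic terms:
212.8 x + 38.6 y = 2756.30
-14.2 x − 69.8 y = -6724.87
Solving the 2×2 system: x ≈ -4.7, y ≈ 97.3 km.
Check against LON (with the unrounded x, y): √((x + 103.3)²+(y + 5.8)²) = 142.66 ≈ 142.66 km. ✓

x ≈ -4.7 km, y ≈ 97.3 km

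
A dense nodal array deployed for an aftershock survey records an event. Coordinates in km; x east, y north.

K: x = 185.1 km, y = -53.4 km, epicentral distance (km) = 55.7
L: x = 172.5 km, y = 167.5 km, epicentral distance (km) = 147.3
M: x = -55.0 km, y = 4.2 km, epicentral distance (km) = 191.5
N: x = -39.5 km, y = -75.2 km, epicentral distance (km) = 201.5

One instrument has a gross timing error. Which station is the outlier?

Solve using three stations at a time. Using L, M, N (subtract circle equations pairwise → linear system) gives (x, y) ≈ (135.4, 24.9).
Distances from that point to each station vs reported:
  K: calculated 92.7 vs reported 55.7 → residual 37.0 km
  L: calculated 147.3 vs reported 147.3 → residual 0.0 km
  M: calculated 191.5 vs reported 191.5 → residual 0.0 km
  N: calculated 201.5 vs reported 201.5 → residual 0.0 km
L, M, N are mutually consistent (residuals ≈ 0); K is off by 37.0 km.

K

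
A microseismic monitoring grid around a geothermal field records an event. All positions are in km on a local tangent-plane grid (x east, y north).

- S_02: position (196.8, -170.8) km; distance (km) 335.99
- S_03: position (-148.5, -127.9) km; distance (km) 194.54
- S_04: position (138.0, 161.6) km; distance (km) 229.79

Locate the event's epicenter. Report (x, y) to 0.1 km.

Circle about each station: (x − 196.8)² + (y + 170.8)² = 335.99²; (x + 148.5)² + (y + 127.9)² = 194.54²; (x − 138.0)² + (y − 161.6)² = 229.79².
Subtracting the S_02 equation from the S_03 and S_04 equations removes the quadratic terms:
-690.6 x + 85.8 y = 45551.25
-117.6 x + 664.8 y = 37341.52
Solving the 2×2 system: x ≈ -60.3, y ≈ 45.5 km.

x ≈ -60.3 km, y ≈ 45.5 km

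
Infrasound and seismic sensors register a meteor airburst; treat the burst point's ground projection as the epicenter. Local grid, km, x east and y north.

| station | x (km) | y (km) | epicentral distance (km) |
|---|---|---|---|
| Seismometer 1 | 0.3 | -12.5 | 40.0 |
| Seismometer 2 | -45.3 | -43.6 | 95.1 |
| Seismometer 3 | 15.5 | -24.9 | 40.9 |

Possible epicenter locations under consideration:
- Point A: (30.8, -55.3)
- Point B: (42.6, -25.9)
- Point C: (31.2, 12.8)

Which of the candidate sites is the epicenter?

Point C

For each candidate, compare |candidate − station| to the reported distance:
Point A: residuals Seismometer 1 12.6, Seismometer 2 18.1, Seismometer 3 6.9 → max 18.1 km
Point B: residuals Seismometer 1 4.4, Seismometer 2 5.4, Seismometer 3 13.8 → max 13.8 km
Point C: residuals Seismometer 1 0.1, Seismometer 2 0.1, Seismometer 3 0.1 → max 0.1 km
Only Point C has all residuals ≈ 0.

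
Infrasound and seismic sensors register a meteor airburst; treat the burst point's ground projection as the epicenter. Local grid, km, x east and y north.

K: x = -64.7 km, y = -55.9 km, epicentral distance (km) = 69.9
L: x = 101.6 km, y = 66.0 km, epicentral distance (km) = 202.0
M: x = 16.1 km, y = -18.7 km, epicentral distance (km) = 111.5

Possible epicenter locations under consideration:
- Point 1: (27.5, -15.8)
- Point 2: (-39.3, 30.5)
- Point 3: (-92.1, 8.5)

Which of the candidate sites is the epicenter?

Point 3

For each candidate, compare |candidate − station| to the reported distance:
Point 1: residuals K 30.6, L 91.6, M 99.7 → max 99.7 km
Point 2: residuals K 20.2, L 56.7, M 37.4 → max 56.7 km
Point 3: residuals K 0.1, L 0.1, M 0.1 → max 0.1 km
Only Point 3 has all residuals ≈ 0.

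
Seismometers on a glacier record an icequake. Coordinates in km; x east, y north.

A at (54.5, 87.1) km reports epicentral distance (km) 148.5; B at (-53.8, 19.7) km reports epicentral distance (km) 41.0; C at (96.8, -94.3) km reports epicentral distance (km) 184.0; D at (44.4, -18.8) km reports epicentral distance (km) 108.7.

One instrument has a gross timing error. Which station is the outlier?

B

Solve using three stations at a time. Using A, C, D (subtract circle equations pairwise → linear system) gives (x, y) ≈ (-63.2, -3.4).
Distances from that point to each station vs reported:
  A: calculated 148.5 vs reported 148.5 → residual 0.0 km
  B: calculated 25.0 vs reported 41.0 → residual 16.0 km
  C: calculated 184.0 vs reported 184.0 → residual 0.0 km
  D: calculated 108.7 vs reported 108.7 → residual 0.0 km
A, C, D are mutually consistent (residuals ≈ 0); B is off by 16.0 km.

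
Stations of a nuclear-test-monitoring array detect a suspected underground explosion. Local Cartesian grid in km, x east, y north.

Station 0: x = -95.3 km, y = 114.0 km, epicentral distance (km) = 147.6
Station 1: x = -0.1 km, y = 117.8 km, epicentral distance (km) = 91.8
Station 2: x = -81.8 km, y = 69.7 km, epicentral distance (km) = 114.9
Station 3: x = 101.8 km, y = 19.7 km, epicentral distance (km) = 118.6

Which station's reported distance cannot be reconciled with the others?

Station 3

Solve using three stations at a time. Using Station 0, Station 1, Station 2 (subtract circle equations pairwise → linear system) gives (x, y) ≈ (25.9, 29.8).
Distances from that point to each station vs reported:
  Station 0: calculated 147.5 vs reported 147.6 → residual 0.1 km
  Station 1: calculated 91.7 vs reported 91.8 → residual 0.1 km
  Station 2: calculated 114.8 vs reported 114.9 → residual 0.1 km
  Station 3: calculated 76.6 vs reported 118.6 → residual 42.0 km
Station 0, Station 1, Station 2 are mutually consistent (residuals ≈ 0); Station 3 is off by 42.0 km.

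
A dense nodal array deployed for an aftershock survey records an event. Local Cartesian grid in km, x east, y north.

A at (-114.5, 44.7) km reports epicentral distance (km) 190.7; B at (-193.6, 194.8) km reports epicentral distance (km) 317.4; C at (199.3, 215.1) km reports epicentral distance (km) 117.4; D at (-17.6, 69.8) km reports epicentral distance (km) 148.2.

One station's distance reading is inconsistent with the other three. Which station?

A

Solve using three stations at a time. Using B, C, D (subtract circle equations pairwise → linear system) gives (x, y) ≈ (117.3, 131.1).
Distances from that point to each station vs reported:
  A: calculated 247.4 vs reported 190.7 → residual 56.7 km
  B: calculated 317.4 vs reported 317.4 → residual 0.0 km
  C: calculated 117.4 vs reported 117.4 → residual 0.0 km
  D: calculated 148.2 vs reported 148.2 → residual 0.0 km
B, C, D are mutually consistent (residuals ≈ 0); A is off by 56.7 km.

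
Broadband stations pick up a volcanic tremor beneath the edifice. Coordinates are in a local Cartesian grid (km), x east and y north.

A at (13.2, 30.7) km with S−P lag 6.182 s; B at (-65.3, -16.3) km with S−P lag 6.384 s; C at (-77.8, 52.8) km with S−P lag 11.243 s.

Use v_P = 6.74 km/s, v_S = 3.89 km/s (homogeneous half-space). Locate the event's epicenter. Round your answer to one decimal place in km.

x ≈ -6.9 km, y ≈ -22.5 km

Distance from S−P lag: d = Δt · v_P v_S / (v_P − v_S) = Δt · (6.74·3.89)/(6.74−3.89) ≈ 9.1995·Δt.
So d_A = 56.87, d_B = 58.73, d_C = 103.43 km.
Circle about each station: (x − 13.2)² + (y − 30.7)² = 56.87²; (x + 65.3)² + (y + 16.3)² = 58.73²; (x + 77.8)² + (y − 52.8)² = 103.43².
Subtracting the A equation from the B and C equations removes the quadratic terms:
-157.0 x − 94.0 y = 3198.03
-182.0 x + 44.2 y = 260.38
Solving the 2×2 system: x ≈ -6.9, y ≈ -22.5 km.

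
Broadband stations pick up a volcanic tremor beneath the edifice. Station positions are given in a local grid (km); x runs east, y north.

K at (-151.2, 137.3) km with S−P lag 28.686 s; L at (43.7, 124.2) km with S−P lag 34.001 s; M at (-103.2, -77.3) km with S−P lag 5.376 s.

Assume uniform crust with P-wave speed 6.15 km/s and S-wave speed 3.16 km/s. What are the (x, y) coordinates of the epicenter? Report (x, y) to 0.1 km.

x ≈ -101.5 km, y ≈ -42.4 km

Distance from S−P lag: d = Δt · v_P v_S / (v_P − v_S) = Δt · (6.15·3.16)/(6.15−3.16) ≈ 6.4997·Δt.
So d_K = 186.45, d_L = 221.00, d_M = 34.94 km.
Circle about each station: (x + 151.2)² + (y − 137.3)² = 186.45²; (x − 43.7)² + (y − 124.2)² = 221.00²; (x + 103.2)² + (y + 77.3)² = 34.94².
Subtracting pairs of circle equations eliminates x²+y² and gives linear equations (the radical axes):
389.8 x − 26.2 y = -38454.80
96.0 x − 429.2 y = 8455.60
Solving the 2×2 system: x ≈ -101.5, y ≈ -42.4 km.
Check against K (with the unrounded x, y): √((x + 151.2)²+(y − 137.3)²) = 186.45 ≈ 186.45 km. ✓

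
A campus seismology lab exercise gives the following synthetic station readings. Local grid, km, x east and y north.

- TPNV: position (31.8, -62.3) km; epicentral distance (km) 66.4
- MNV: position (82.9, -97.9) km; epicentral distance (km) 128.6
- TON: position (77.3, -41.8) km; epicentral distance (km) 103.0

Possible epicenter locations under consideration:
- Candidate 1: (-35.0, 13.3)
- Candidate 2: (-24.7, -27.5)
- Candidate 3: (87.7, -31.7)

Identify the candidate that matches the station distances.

Candidate 2

For each candidate, compare |candidate − station| to the reported distance:
Candidate 1: residuals TPNV 34.5, MNV 33.5, TON 22.1 → max 34.5 km
Candidate 2: residuals TPNV 0.0, MNV 0.0, TON 0.0 → max 0.0 km
Candidate 3: residuals TPNV 2.7, MNV 62.2, TON 88.5 → max 88.5 km
Only Candidate 2 has all residuals ≈ 0.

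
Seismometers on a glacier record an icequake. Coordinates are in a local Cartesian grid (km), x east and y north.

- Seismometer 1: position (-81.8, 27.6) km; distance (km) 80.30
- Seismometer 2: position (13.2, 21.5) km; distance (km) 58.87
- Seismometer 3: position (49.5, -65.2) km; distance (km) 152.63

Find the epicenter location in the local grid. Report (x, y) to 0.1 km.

Circle about each station: (x + 81.8)² + (y − 27.6)² = 80.30²; (x − 13.2)² + (y − 21.5)² = 58.87²; (x − 49.5)² + (y + 65.2)² = 152.63².
Subtracting the Seismometer 1 equation from the Seismometer 2 and Seismometer 3 equations removes the quadratic terms:
190.0 x − 12.2 y = -3834.10
262.6 x − 185.6 y = -17599.54
Solving the 2×2 system: x ≈ -15.5, y ≈ 72.9 km.

-15.5 km east, 72.9 km north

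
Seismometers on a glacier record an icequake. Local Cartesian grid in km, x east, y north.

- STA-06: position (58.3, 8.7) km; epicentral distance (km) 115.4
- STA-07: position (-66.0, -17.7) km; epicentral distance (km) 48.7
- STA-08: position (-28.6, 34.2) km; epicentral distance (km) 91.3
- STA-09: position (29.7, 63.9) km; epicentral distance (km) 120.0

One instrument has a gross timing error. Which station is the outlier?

Solve using three stations at a time. Using STA-06, STA-07, STA-08 (subtract circle equations pairwise → linear system) gives (x, y) ≈ (-36.8, -56.8).
Distances from that point to each station vs reported:
  STA-06: calculated 115.4 vs reported 115.4 → residual 0.0 km
  STA-07: calculated 48.8 vs reported 48.7 → residual 0.1 km
  STA-08: calculated 91.4 vs reported 91.3 → residual 0.1 km
  STA-09: calculated 137.8 vs reported 120.0 → residual 17.8 km
STA-06, STA-07, STA-08 are mutually consistent (residuals ≈ 0); STA-09 is off by 17.8 km.

STA-09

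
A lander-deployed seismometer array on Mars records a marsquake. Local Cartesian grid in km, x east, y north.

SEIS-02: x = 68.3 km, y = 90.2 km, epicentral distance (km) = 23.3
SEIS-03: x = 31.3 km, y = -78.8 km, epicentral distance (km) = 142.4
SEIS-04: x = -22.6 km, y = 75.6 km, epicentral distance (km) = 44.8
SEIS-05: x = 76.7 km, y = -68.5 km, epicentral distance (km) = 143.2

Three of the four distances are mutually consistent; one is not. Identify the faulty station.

Solve using three stations at a time. Using SEIS-03, SEIS-04, SEIS-05 (subtract circle equations pairwise → linear system) gives (x, y) ≈ (20.4, 63.2).
Distances from that point to each station vs reported:
  SEIS-02: calculated 55.0 vs reported 23.3 → residual 31.7 km
  SEIS-03: calculated 142.4 vs reported 142.4 → residual 0.0 km
  SEIS-04: calculated 44.8 vs reported 44.8 → residual 0.0 km
  SEIS-05: calculated 143.2 vs reported 143.2 → residual 0.0 km
SEIS-03, SEIS-04, SEIS-05 are mutually consistent (residuals ≈ 0); SEIS-02 is off by 31.7 km.

SEIS-02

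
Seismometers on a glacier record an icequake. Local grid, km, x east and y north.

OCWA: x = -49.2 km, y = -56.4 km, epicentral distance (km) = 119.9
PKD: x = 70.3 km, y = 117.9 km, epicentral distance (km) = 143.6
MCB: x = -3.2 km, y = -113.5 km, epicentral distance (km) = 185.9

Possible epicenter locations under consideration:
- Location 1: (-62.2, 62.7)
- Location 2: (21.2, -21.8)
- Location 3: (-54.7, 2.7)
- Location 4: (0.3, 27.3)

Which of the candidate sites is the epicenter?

Location 1

For each candidate, compare |candidate − station| to the reported distance:
Location 1: residuals OCWA 0.1, PKD 0.1, MCB 0.1 → max 0.1 km
Location 2: residuals OCWA 41.5, PKD 4.5, MCB 91.0 → max 91.0 km
Location 3: residuals OCWA 60.5, PKD 26.4, MCB 58.8 → max 60.5 km
Location 4: residuals OCWA 22.7, PKD 29.1, MCB 45.1 → max 45.1 km
Only Location 1 has all residuals ≈ 0.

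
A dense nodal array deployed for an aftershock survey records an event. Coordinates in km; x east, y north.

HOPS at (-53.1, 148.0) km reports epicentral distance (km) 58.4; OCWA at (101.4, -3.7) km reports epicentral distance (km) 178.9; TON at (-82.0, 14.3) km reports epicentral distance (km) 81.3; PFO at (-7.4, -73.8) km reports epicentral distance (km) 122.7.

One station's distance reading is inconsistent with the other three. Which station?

Solve using three stations at a time. Using HOPS, OCWA, TON (subtract circle equations pairwise → linear system) gives (x, y) ≈ (-51.3, 89.6).
Distances from that point to each station vs reported:
  HOPS: calculated 58.4 vs reported 58.4 → residual 0.0 km
  OCWA: calculated 178.9 vs reported 178.9 → residual 0.0 km
  TON: calculated 81.3 vs reported 81.3 → residual 0.0 km
  PFO: calculated 169.2 vs reported 122.7 → residual 46.5 km
HOPS, OCWA, TON are mutually consistent (residuals ≈ 0); PFO is off by 46.5 km.

PFO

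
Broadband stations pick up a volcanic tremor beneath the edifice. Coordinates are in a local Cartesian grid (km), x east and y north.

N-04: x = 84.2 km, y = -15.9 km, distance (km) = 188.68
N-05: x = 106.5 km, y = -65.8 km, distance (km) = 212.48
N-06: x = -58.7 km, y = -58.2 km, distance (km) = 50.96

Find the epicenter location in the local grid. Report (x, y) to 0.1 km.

Circle about each station: (x − 84.2)² + (y + 15.9)² = 188.68²; (x − 106.5)² + (y + 65.8)² = 212.48²; (x + 58.7)² + (y + 58.2)² = 50.96².
Subtracting the N-04 equation from the N-05 and N-06 equations removes the quadratic terms:
44.6 x − 99.8 y = -1218.17
-285.8 x − 84.6 y = 32493.70
Solving the 2×2 system: x ≈ -103.6, y ≈ -34.1 km.

(-103.6, -34.1)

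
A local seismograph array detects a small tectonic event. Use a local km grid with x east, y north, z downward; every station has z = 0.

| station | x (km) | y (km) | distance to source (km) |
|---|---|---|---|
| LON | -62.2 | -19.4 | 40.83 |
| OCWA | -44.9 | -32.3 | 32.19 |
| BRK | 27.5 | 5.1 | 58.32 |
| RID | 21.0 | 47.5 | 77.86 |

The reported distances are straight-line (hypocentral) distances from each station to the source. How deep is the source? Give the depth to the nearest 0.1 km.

Each station gives a sphere (x−x_i)² + (y−y_i)² + z² = d_i² (stations at z=0).
Subtracting the LON sphere from OCWA and BRK: z² cancels, leaving linear equations in x and y:
34.6 x − 25.8 y = -555.01
179.4 x + 49.0 y = -5197.07
Solving: x ≈ -25.503, y ≈ -12.690 km (keep extra digits for the depth step; rounded: -25.5, -12.7).
Then from the LON sphere: z² = 40.83² − (x + 62.2)² − (y + 19.4)² with x = -25.503, y = -12.690, so z ≈ 16.595 ≈ 16.6 km.
Check against RID (with the unrounded solution): distance 77.85 ≈ 77.86 km. ✓

16.6 km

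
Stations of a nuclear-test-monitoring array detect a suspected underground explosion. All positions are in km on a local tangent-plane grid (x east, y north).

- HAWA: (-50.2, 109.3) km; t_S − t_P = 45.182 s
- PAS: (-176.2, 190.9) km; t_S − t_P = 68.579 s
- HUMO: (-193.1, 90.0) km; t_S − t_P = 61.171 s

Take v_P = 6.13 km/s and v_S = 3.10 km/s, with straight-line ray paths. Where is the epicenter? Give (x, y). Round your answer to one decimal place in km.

Distance from S−P lag: d = Δt · v_P v_S / (v_P − v_S) = Δt · (6.13·3.10)/(6.13−3.10) ≈ 6.2716·Δt.
So d_HAWA = 283.36, d_PAS = 430.10, d_HUMO = 383.64 km.
Circle about each station: (x + 50.2)² + (y − 109.3)² = 283.36²; (x + 176.2)² + (y − 190.9)² = 430.10²; (x + 193.1)² + (y − 90.0)² = 383.64².
Subtracting the HAWA equation from the PAS and HUMO equations removes the quadratic terms:
-252.0 x + 163.2 y = -51670.40
-285.8 x − 38.6 y = -35965.68
Solving the 2×2 system: x ≈ 139.5, y ≈ -101.2 km.
Check against HAWA (with the unrounded x, y): √((x + 50.2)²+(y − 109.3)²) = 283.36 ≈ 283.36 km. ✓

(139.5, -101.2)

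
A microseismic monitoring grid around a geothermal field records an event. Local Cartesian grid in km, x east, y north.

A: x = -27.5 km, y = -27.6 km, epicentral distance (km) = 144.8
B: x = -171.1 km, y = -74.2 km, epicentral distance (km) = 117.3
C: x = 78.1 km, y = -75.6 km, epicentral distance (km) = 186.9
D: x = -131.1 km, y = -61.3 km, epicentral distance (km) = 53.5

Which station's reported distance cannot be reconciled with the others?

D

Solve using three stations at a time. Using A, B, C (subtract circle equations pairwise → linear system) gives (x, y) ≈ (-89.5, -158.6).
Distances from that point to each station vs reported:
  A: calculated 144.9 vs reported 144.8 → residual 0.1 km
  B: calculated 117.4 vs reported 117.3 → residual 0.1 km
  C: calculated 187.0 vs reported 186.9 → residual 0.1 km
  D: calculated 105.8 vs reported 53.5 → residual 52.3 km
A, B, C are mutually consistent (residuals ≈ 0); D is off by 52.3 km.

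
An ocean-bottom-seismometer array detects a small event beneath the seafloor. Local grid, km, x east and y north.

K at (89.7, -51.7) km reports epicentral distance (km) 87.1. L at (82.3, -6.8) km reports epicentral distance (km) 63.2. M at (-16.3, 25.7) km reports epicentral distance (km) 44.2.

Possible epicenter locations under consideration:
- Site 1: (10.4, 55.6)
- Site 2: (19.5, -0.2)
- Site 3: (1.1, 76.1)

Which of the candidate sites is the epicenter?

Site 2

For each candidate, compare |candidate − station| to the reported distance:
Site 1: residuals K 46.3, L 32.0, M 4.1 → max 46.3 km
Site 2: residuals K 0.0, L 0.1, M 0.0 → max 0.1 km
Site 3: residuals K 68.4, L 52.8, M 9.1 → max 68.4 km
Only Site 2 has all residuals ≈ 0.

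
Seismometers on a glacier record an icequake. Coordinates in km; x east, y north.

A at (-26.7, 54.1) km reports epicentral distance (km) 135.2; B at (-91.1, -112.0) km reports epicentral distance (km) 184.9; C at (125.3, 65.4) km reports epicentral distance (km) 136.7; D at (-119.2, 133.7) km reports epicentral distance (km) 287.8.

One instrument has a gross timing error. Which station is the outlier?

Solve using three stations at a time. Using B, C, D (subtract circle equations pairwise → linear system) gives (x, y) ≈ (88.0, -66.0).
Distances from that point to each station vs reported:
  A: calculated 166.1 vs reported 135.2 → residual 30.9 km
  B: calculated 184.9 vs reported 184.9 → residual 0.0 km
  C: calculated 136.6 vs reported 136.7 → residual 0.1 km
  D: calculated 287.8 vs reported 287.8 → residual 0.0 km
B, C, D are mutually consistent (residuals ≈ 0); A is off by 30.9 km.

A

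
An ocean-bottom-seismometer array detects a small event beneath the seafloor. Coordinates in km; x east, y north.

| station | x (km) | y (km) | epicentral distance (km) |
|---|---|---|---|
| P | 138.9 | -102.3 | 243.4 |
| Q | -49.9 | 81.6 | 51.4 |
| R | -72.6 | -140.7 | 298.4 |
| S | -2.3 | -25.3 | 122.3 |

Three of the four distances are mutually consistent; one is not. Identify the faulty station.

Solve using three stations at a time. Using P, Q, S (subtract circle equations pairwise → linear system) gives (x, y) ≈ (-0.8, 97.0).
Distances from that point to each station vs reported:
  P: calculated 243.4 vs reported 243.4 → residual 0.0 km
  Q: calculated 51.4 vs reported 51.4 → residual 0.0 km
  R: calculated 248.3 vs reported 298.4 → residual 50.1 km
  S: calculated 122.3 vs reported 122.3 → residual 0.0 km
P, Q, S are mutually consistent (residuals ≈ 0); R is off by 50.1 km.

R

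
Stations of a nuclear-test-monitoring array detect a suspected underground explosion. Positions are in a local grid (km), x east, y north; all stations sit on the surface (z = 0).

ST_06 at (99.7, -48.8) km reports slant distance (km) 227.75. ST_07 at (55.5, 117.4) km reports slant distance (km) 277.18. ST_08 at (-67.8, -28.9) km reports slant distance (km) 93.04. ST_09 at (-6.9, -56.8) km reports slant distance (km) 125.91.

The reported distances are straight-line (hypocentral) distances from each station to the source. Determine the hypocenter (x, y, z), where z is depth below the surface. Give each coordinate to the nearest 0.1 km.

Each station gives a sphere (x−x_i)² + (y−y_i)² + z² = d_i² (stations at z=0).
Subtracting the ST_06 sphere from ST_07 and ST_08: z² cancels, leaving linear equations in x and y:
-88.4 x + 332.4 y = -20417.21
-335.0 x + 39.8 y = 36324.14
Solving: x ≈ -119.504, y ≈ -93.205 km (keep extra digits for the depth step; rounded: -119.5, -93.2).
Then from the ST_06 sphere: z² = 227.75² − (x − 99.7)² − (y + 48.8)² with x = -119.504, y = -93.205, so z ≈ 42.987 ≈ 43.0 km.
Check against ST_09 (with the unrounded solution): distance 125.91 ≈ 125.91 km. ✓

x ≈ -119.5 km, y ≈ -93.2 km, depth ≈ 43.0 km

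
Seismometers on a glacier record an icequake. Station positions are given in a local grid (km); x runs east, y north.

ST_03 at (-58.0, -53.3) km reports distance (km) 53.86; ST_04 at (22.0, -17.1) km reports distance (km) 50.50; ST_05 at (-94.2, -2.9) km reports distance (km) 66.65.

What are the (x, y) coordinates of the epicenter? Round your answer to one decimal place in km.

x ≈ -27.8 km, y ≈ -8.7 km

Circle about each station: (x + 58.0)² + (y + 53.3)² = 53.86²; (x − 22.0)² + (y + 17.1)² = 50.50²; (x + 94.2)² + (y + 2.9)² = 66.65².
Subtracting pairs of circle equations eliminates x²+y² and gives linear equations (the radical axes):
160.0 x + 72.4 y = -5077.83
-72.4 x + 100.8 y = 1135.84
Solving the 2×2 system: x ≈ -27.8, y ≈ -8.7 km.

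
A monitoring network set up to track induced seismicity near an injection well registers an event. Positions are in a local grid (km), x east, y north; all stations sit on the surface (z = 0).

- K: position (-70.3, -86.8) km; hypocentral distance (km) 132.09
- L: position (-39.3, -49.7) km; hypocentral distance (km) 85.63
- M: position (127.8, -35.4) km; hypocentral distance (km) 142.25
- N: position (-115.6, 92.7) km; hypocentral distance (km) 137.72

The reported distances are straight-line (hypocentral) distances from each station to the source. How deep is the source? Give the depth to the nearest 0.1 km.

depth ≈ 24.7 km

Each station gives a sphere (x−x_i)² + (y−y_i)² + z² = d_i² (stations at z=0).
Subtracting the K sphere from L and M: z² cancels, leaving linear equations in x and y:
62.0 x + 74.2 y = 1653.52
396.2 x + 102.8 y = 2322.38
Solving: x ≈ 0.102, y ≈ 22.200 km (keep extra digits for the depth step; rounded: 0.1, 22.2).
Then from the K sphere: z² = 132.09² − (x + 70.3)² − (y + 86.8)² with x = 0.102, y = 22.200, so z ≈ 24.705 ≈ 24.7 km.
Check against N (with the unrounded solution): distance 137.72 ≈ 137.72 km. ✓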